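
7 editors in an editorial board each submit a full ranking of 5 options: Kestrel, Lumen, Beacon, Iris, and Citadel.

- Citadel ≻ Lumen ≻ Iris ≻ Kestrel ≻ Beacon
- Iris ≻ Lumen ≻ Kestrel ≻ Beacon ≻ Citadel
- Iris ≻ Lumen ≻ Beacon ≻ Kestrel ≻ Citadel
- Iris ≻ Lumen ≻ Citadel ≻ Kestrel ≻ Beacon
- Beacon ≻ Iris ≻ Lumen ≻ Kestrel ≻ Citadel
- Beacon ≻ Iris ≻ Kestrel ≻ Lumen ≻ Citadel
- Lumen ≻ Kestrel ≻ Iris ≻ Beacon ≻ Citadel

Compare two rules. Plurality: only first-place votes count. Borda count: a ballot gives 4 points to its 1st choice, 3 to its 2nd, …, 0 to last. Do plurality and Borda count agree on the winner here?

Plurality first-place counts: Kestrel 0, Lumen 1, Beacon 2, Iris 3, Citadel 1 → Iris.
Borda totals: Kestrel 11, Lumen 19, Beacon 12, Iris 22, Citadel 6 → Iris.
The two rules agree on Iris.

Yes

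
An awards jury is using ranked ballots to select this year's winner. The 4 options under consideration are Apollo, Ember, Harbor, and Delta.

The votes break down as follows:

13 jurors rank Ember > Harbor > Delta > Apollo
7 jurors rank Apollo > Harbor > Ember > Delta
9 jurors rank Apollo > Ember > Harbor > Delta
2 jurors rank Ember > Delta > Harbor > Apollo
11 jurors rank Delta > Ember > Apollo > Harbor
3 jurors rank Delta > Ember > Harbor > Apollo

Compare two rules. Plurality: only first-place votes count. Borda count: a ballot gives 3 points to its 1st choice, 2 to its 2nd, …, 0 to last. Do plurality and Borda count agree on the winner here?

No

Plurality first-place counts: Apollo 16, Ember 15, Harbor 0, Delta 14 → Apollo.
Borda totals: Apollo 59, Ember 98, Harbor 54, Delta 59 → Ember.
The two rules disagree: plurality picks Apollo, Borda picks Ember.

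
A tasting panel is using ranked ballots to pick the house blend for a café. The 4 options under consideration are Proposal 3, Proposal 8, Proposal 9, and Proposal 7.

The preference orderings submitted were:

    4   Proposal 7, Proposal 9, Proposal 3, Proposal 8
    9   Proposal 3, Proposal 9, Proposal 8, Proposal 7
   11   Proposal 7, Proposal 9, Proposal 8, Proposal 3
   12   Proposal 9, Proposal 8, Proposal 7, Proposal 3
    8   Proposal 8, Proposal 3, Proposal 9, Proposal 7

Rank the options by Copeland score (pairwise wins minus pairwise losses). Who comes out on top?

Proposal 9

Pairwise results:
  Proposal 3 vs Proposal 8: Proposal 8 wins 31–13.
  Proposal 3 vs Proposal 9: Proposal 9 wins 27–17.
  Proposal 3 vs Proposal 7: Proposal 7 wins 27–17.
  Proposal 8 vs Proposal 9: Proposal 9 wins 36–8.
  Proposal 8 vs Proposal 7: Proposal 8 wins 29–15.
  Proposal 9 vs Proposal 7: Proposal 9 wins 29–15.
Copeland scores (wins − losses):
  Proposal 3: 0 − 3 = -3
  Proposal 8: 2 − 1 = 1
  Proposal 9: 3 − 0 = 3
  Proposal 7: 1 − 2 = -1
Proposal 9 has the best Copeland score.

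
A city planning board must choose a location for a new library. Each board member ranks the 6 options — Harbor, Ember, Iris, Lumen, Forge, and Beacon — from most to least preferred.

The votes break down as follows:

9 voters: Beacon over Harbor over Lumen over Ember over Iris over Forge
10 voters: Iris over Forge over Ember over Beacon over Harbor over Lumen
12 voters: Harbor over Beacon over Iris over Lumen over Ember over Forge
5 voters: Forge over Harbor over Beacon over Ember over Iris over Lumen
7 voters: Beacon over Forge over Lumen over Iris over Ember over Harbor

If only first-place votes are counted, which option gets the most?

Beacon

First-place vote totals:
  Harbor: 12
  Ember: 0
  Iris: 10
  Lumen: 0
  Forge: 5
  Beacon: 16
Beacon has the most first-place votes.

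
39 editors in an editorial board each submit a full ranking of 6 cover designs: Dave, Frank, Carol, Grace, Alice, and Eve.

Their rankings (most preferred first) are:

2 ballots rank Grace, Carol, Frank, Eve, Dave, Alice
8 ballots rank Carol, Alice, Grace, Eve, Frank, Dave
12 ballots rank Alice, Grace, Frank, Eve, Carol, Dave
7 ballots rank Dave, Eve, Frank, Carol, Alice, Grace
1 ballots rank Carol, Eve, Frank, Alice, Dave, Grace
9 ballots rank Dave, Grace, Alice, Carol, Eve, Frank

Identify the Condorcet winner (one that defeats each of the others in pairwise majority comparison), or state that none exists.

Alice

Head-to-head results (39 voters total):
Dave vs Frank: Frank wins 23–16.
Dave vs Carol: Carol wins 23–16.
Dave vs Grace: Grace wins 22–17.
Dave vs Alice: Alice wins 21–18.
Dave vs Eve: Eve wins 23–16.
Frank vs Carol: Carol wins 20–19.
Frank vs Grace: Grace wins 31–8.
Frank vs Alice: Alice wins 29–10.
Frank vs Eve: Eve wins 25–14.
Carol vs Grace: Grace wins 23–16.
Carol vs Alice: Alice wins 21–18.
Carol vs Eve: Carol wins 20–19.
Grace vs Alice: Alice wins 28–11.
Grace vs Eve: Grace wins 31–8.
Alice vs Eve: Alice wins 29–10.
Alice beats each rival — Dave (21–18), Frank (29–10), Carol (21–18), Grace (28–11), Eve (29–10) — so Alice is the Condorcet winner.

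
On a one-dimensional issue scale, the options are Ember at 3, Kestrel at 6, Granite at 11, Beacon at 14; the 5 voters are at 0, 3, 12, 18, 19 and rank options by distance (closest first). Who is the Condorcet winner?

Granite

With single-peaked preferences on a line, the Condorcet winner is the candidate closest to the median voter.
The median voter (position 12) is closest to Granite at 11.
Check: Granite vs Ember — voters closer to Granite: 3 of 5.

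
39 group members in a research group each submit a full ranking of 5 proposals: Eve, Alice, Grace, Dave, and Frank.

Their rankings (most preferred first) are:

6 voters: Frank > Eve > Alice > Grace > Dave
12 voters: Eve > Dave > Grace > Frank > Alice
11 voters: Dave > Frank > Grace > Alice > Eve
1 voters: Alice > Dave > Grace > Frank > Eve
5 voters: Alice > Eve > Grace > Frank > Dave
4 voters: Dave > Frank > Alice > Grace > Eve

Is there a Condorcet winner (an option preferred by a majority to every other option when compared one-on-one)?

No

Head-to-head results (39 voters total):
Eve vs Alice: Alice wins 21–18.
Eve vs Grace: Eve wins 23–16.
Eve vs Dave: Eve wins 23–16.
Eve vs Frank: Frank wins 22–17.
Alice vs Grace: Grace wins 23–16.
Alice vs Dave: Dave wins 27–12.
Alice vs Frank: Frank wins 33–6.
Grace vs Dave: Dave wins 28–11.
Grace vs Frank: Frank wins 21–18.
Dave vs Frank: Dave wins 28–11.
No candidate beats all others: Eve beats Grace beats Alice beats Eve, a majority cycle.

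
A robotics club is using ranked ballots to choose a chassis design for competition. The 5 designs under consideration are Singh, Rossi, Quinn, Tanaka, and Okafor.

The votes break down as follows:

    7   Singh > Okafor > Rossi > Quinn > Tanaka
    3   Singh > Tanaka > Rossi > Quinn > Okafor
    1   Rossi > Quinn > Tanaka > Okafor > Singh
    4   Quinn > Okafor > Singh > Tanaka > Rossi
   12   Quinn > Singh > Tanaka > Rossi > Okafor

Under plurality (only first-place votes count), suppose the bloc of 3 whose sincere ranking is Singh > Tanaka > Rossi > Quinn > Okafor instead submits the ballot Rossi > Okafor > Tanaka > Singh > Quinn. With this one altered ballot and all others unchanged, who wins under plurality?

Quinn

First-place totals with the altered ballot: Singh 7, Rossi 4, Quinn 16, Tanaka 0, Okafor 0.
The winner is unchanged: still Quinn.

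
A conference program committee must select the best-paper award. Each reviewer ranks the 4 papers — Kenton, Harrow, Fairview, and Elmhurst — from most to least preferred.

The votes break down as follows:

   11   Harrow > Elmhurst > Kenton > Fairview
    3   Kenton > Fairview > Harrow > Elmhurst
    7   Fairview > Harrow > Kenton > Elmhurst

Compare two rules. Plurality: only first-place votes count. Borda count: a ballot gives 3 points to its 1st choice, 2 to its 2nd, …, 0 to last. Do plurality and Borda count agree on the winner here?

Plurality first-place counts: Kenton 3, Harrow 11, Fairview 7, Elmhurst 0 → Harrow.
Borda totals: Kenton 27, Harrow 50, Fairview 27, Elmhurst 22 → Harrow.
The two rules agree on Harrow.

Yes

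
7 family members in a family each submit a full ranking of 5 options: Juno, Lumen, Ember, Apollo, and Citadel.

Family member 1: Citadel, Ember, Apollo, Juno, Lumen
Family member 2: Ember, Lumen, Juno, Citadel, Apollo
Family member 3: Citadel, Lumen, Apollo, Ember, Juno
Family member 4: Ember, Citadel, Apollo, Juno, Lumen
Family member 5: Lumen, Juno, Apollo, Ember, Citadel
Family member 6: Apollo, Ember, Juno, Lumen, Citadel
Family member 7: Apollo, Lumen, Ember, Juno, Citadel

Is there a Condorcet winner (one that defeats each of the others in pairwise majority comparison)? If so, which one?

Head-to-head results (7 voters total):
Juno vs Lumen: Lumen wins 4–3.
Juno vs Ember: Ember wins 6–1.
Juno vs Apollo: Apollo wins 5–2.
Juno vs Citadel: Juno wins 4–3.
Lumen vs Ember: Ember wins 4–3.
Lumen vs Apollo: Apollo wins 4–3.
Lumen vs Citadel: Lumen wins 4–3.
Ember vs Apollo: Apollo wins 4–3.
Ember vs Citadel: Ember wins 5–2.
Apollo vs Citadel: Citadel wins 4–3.
No candidate beats all others: Juno beats Citadel beats Apollo beats Juno, a majority cycle.

None — there is no Condorcet winner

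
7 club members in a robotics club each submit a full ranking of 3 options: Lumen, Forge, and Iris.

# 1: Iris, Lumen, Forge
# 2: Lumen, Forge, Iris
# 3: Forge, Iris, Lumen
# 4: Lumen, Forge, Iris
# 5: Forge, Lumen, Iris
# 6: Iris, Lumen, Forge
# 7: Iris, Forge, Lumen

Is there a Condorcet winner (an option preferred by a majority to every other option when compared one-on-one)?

Head-to-head results (7 voters total):
Lumen vs Forge: Lumen wins 4–3.
Lumen vs Iris: Iris wins 4–3.
Forge vs Iris: Forge wins 4–3.
No candidate beats all others: Lumen beats Forge beats Iris beats Lumen, a majority cycle.

No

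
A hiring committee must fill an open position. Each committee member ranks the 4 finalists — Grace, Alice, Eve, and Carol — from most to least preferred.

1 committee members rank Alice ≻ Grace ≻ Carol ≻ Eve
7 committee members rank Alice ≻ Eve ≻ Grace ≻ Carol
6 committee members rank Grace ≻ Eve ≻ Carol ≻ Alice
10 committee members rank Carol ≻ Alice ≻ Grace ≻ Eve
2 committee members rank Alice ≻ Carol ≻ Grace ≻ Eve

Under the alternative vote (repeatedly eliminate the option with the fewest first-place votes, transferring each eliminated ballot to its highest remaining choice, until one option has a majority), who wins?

Round 1: Alice 10, Carol 10, Grace 6, Eve 0. Eve has the fewest and is eliminated.
Round 2: Alice 10, Carol 10, Grace 6. Grace has the fewest and is eliminated.
Round 3: Carol 16, Alice 10. Carol has a majority.

Carol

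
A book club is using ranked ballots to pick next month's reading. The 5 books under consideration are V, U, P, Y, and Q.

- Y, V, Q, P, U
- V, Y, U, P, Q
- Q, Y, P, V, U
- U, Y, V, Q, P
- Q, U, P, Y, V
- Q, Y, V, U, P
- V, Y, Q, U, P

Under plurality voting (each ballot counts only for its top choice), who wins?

Q

First-place vote totals:
  V: 2
  U: 1
  P: 0
  Y: 1
  Q: 3
Q has the most first-place votes.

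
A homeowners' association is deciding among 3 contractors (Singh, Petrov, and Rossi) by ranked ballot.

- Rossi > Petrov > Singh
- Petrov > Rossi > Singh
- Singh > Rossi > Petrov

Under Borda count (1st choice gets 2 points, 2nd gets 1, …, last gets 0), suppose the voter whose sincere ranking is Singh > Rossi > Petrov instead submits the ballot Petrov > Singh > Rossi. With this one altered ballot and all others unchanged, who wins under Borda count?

Petrov

Borda totals with the altered ballot: Singh 1, Petrov 5, Rossi 3.
The switch changes the winner from Rossi to Petrov.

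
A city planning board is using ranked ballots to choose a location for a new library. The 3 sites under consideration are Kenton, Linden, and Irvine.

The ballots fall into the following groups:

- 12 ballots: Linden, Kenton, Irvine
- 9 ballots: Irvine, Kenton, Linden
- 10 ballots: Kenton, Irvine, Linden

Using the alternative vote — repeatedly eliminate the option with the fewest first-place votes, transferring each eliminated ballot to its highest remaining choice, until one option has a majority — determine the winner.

Kenton

Round 1: Linden 12, Kenton 10, Irvine 9. Irvine has the fewest and is eliminated.
Round 2: Kenton 19, Linden 12. Kenton has a majority.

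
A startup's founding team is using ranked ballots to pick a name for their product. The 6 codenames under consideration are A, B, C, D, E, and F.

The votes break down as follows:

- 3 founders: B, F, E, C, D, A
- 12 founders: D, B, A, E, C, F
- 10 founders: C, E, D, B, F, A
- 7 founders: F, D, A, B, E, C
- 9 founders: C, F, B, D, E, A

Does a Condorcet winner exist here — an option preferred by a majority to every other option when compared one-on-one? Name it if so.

Head-to-head results (41 voters total):
A vs B: B wins 34–7.
A vs C: C wins 22–19.
A vs D: D wins 41–0.
A vs E: E wins 22–19.
A vs F: F wins 29–12.
B vs C: B wins 22–19.
B vs D: D wins 29–12.
B vs E: B wins 31–10.
B vs F: B wins 25–16.
C vs D: C wins 22–19.
C vs E: E wins 22–19.
C vs F: C wins 31–10.
D vs E: D wins 28–13.
D vs F: D wins 22–19.
E vs F: E wins 22–19.
No candidate beats all others: B beats C beats D beats B, a majority cycle.

None — there is no Condorcet winner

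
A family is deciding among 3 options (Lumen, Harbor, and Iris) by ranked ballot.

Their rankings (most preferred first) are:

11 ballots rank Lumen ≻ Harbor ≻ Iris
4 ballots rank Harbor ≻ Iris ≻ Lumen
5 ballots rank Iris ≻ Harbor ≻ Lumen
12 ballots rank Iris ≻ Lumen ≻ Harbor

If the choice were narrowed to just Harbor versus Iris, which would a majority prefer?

Iris

Ballots ranking Harbor above Iris: 11+4 = 15.
Ballots ranking Iris above Harbor: 5+12 = 17.
Iris wins the head-to-head, 17–15.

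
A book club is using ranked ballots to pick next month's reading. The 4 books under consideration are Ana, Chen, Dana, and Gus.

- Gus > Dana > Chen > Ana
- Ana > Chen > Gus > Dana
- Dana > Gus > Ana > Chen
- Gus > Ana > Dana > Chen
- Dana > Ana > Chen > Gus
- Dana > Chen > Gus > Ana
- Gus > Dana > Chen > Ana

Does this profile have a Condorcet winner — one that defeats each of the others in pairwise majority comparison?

Yes

Head-to-head results (7 voters total):
Ana vs Chen: Ana wins 4–3.
Ana vs Dana: Dana wins 5–2.
Ana vs Gus: Gus wins 5–2.
Chen vs Dana: Dana wins 6–1.
Chen vs Gus: Gus wins 4–3.
Dana vs Gus: Gus wins 4–3.
Gus beats each rival — Ana (5–2), Chen (4–3), Dana (4–3) — so Gus is the Condorcet winner.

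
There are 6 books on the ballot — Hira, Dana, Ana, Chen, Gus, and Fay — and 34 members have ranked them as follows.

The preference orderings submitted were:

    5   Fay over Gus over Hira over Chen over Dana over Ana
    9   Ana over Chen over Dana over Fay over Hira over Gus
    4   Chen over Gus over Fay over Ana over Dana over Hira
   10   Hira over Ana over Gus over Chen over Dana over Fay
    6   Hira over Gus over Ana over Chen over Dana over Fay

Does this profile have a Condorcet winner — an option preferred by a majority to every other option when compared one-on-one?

Head-to-head results (34 voters total):
Hira vs Dana: Hira wins 21–13.
Hira vs Ana: Hira wins 21–13.
Hira vs Chen: Hira wins 21–13.
Hira vs Gus: Hira wins 25–9.
Hira vs Fay: Fay wins 18–16.
Dana vs Ana: Ana wins 29–5.
Dana vs Chen: Chen wins 34–0.
Dana vs Gus: Gus wins 25–9.
Dana vs Fay: Dana wins 25–9.
Ana vs Chen: Ana wins 25–9.
Ana vs Gus: Ana wins 19–15.
Ana vs Fay: Ana wins 25–9.
Chen vs Gus: Gus wins 21–13.
Chen vs Fay: Chen wins 29–5.
Gus vs Fay: Gus wins 20–14.
No candidate beats all others: Hira beats Dana beats Fay beats Hira, a majority cycle.

No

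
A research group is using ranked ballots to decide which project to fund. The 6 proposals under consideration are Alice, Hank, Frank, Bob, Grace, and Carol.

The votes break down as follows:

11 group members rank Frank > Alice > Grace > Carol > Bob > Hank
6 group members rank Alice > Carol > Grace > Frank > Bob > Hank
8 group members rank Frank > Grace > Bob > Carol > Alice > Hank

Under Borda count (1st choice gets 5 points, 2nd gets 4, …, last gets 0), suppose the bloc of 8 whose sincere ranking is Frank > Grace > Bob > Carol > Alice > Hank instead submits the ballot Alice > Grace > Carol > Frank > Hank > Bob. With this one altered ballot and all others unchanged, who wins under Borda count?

Alice

Borda totals with the altered ballot: Alice 114, Hank 8, Frank 83, Bob 17, Grace 83, Carol 70.
The switch changes the winner from Frank to Alice.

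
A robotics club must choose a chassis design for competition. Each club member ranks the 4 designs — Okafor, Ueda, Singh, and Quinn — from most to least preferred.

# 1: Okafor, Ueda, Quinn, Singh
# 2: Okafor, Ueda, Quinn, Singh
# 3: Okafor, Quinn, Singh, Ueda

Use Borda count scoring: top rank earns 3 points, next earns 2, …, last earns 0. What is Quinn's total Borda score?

4

Borda scores:
  Okafor: 3 + 3 + 3 = 9
  Ueda: 2 + 2 + 0 = 4
  Singh: 0 + 0 + 1 = 1
  Quinn: 1 + 1 + 2 = 4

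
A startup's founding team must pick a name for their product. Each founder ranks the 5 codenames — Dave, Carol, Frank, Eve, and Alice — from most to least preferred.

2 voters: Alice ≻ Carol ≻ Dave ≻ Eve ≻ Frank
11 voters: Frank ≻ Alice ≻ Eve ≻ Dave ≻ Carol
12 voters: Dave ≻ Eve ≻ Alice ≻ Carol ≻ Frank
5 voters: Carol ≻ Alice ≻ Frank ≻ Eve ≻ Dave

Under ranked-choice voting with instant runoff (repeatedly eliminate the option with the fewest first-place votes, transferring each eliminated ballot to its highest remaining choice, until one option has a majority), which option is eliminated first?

Round 1: Dave 12, Frank 11, Carol 5, Alice 2, Eve 0. Eve has the fewest and is eliminated.
Round 2: Dave 12, Frank 11, Carol 5, Alice 2. Alice has the fewest and is eliminated.
Round 3: Dave 12, Frank 11, Carol 7. Carol has the fewest and is eliminated.
Round 4: Frank 16, Dave 14. Frank has a majority.

Eve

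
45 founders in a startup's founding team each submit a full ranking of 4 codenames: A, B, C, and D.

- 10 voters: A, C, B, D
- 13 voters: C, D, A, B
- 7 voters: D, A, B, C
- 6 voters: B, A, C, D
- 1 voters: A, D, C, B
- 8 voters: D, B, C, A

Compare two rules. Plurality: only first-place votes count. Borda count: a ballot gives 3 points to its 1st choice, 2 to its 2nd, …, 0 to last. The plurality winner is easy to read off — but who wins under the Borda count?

Plurality first-place counts: A 11, B 6, C 13, D 15 → D.
Borda totals: A 72, B 51, C 74, D 73 → C.

C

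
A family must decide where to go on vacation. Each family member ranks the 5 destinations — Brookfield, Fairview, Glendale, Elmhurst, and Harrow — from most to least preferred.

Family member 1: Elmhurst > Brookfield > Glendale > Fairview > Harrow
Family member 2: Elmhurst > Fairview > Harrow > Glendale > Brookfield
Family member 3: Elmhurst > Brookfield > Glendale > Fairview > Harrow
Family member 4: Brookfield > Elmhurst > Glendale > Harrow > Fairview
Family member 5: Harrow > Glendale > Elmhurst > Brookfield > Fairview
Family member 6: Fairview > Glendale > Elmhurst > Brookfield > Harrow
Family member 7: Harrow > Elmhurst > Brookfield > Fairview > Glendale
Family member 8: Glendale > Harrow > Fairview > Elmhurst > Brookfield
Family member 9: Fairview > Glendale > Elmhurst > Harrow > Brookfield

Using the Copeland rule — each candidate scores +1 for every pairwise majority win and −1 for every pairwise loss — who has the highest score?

Elmhurst

Pairwise results:
  Brookfield vs Fairview: Brookfield wins 5–4.
  Brookfield vs Glendale: Glendale wins 5–4.
  Brookfield vs Elmhurst: Elmhurst wins 8–1.
  Brookfield vs Harrow: Harrow wins 5–4.
  Fairview vs Glendale: Glendale wins 5–4.
  Fairview vs Elmhurst: Elmhurst wins 6–3.
  Fairview vs Harrow: Fairview wins 5–4.
  Glendale vs Elmhurst: Elmhurst wins 5–4.
  Glendale vs Harrow: Glendale wins 6–3.
  Elmhurst vs Harrow: Elmhurst wins 6–3.
Copeland scores (wins − losses):
  Brookfield: 1 − 3 = -2
  Fairview: 1 − 3 = -2
  Glendale: 3 − 1 = 2
  Elmhurst: 4 − 0 = 4
  Harrow: 1 − 3 = -2
Elmhurst has the best Copeland score.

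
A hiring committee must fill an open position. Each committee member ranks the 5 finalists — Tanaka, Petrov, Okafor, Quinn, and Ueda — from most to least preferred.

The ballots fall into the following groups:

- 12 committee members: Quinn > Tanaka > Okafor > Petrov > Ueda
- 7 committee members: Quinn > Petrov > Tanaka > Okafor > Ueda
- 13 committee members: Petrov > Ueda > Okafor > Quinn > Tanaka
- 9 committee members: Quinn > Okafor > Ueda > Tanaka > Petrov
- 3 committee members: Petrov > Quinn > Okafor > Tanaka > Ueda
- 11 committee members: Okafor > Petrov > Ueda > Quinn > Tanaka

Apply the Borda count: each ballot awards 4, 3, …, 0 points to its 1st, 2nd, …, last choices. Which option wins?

Quinn

Borda scores:
  Tanaka: 12·3 + 7·2 + 13·0 + 9·1 + 3·1 + 11·0 = 62
  Petrov: 12·1 + 7·3 + 13·4 + 9·0 + 3·4 + 11·3 = 130
  Okafor: 12·2 + 7·1 + 13·2 + 9·3 + 3·2 + 11·4 = 134
  Quinn: 12·4 + 7·4 + 13·1 + 9·4 + 3·3 + 11·1 = 145
  Ueda: 12·0 + 7·0 + 13·3 + 9·2 + 3·0 + 11·2 = 79
Quinn has the highest total.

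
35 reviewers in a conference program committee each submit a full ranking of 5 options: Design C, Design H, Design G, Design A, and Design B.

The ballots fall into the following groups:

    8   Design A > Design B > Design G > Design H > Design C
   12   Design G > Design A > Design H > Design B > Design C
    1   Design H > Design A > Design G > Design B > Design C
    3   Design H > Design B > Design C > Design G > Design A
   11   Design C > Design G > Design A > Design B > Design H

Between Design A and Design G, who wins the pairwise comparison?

Ballots ranking Design A above Design G: 8+1 = 9.
Ballots ranking Design G above Design A: 12+3+11 = 26.
Design G wins the head-to-head, 26–9.

Design G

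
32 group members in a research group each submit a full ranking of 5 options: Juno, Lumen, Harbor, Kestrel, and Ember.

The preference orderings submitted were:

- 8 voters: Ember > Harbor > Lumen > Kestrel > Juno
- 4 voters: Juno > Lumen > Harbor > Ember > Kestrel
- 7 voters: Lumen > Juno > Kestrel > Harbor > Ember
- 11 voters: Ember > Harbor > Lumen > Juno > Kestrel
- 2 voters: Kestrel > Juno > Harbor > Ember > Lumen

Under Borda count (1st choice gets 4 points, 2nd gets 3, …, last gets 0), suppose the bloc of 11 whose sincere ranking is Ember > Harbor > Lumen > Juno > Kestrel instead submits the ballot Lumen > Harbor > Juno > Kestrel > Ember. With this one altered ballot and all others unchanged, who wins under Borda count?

Borda totals with the altered ballot: Juno 65, Lumen 100, Harbor 76, Kestrel 41, Ember 38.
The switch changes the winner from Ember to Lumen.

Lumen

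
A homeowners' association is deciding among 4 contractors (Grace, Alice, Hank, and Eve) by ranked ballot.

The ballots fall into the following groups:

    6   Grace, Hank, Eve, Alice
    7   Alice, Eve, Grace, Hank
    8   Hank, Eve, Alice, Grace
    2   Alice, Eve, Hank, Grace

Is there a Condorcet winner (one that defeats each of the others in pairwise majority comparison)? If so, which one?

Head-to-head results (23 voters total):
Grace vs Alice: Alice wins 17–6.
Grace vs Hank: Grace wins 13–10.
Grace vs Eve: Eve wins 17–6.
Alice vs Hank: Hank wins 14–9.
Alice vs Eve: Eve wins 14–9.
Hank vs Eve: Hank wins 14–9.
No candidate beats all others: Grace beats Hank beats Alice beats Grace, a majority cycle.

There is no Condorcet winner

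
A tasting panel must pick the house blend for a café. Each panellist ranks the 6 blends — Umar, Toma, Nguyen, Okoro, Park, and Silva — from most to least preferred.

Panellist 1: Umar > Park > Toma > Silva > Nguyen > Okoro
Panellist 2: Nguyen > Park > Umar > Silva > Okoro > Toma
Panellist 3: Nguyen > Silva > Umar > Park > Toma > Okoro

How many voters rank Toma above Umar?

Ballots ranking Toma above Umar: 0.
Ballots ranking Umar above Toma: 3.
So 0 of 3 voters prefer Toma to Umar.

0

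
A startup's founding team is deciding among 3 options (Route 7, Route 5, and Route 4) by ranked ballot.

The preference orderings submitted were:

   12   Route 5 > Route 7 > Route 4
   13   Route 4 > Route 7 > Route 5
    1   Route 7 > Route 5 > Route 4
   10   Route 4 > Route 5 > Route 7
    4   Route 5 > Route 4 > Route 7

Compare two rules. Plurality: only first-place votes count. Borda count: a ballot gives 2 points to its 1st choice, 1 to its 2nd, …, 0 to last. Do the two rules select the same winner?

Plurality first-place counts: Route 7 1, Route 5 16, Route 4 23 → Route 4.
Borda totals: Route 7 27, Route 5 43, Route 4 50 → Route 4.
The two rules agree on Route 4.

Yes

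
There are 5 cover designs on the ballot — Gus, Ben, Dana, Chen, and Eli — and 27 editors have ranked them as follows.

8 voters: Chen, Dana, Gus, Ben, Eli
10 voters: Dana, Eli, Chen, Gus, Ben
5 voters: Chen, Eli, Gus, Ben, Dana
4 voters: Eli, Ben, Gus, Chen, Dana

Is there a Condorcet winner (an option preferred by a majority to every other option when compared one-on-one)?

Head-to-head results (27 voters total):
Gus vs Ben: Gus wins 23–4.
Gus vs Dana: Dana wins 18–9.
Gus vs Chen: Chen wins 23–4.
Gus vs Eli: Eli wins 19–8.
Ben vs Dana: Dana wins 18–9.
Ben vs Chen: Chen wins 23–4.
Ben vs Eli: Eli wins 19–8.
Dana vs Chen: Chen wins 17–10.
Dana vs Eli: Dana wins 18–9.
Chen vs Eli: Eli wins 14–13.
No candidate beats all others: Dana beats Eli beats Chen beats Dana, a majority cycle.

No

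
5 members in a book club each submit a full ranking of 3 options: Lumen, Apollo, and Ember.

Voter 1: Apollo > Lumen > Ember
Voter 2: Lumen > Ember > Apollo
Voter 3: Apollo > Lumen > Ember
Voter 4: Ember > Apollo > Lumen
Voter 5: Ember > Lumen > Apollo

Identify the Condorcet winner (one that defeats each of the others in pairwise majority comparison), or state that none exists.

None — there is no Condorcet winner

Head-to-head results (5 voters total):
Lumen vs Apollo: Apollo wins 3–2.
Lumen vs Ember: Lumen wins 3–2.
Apollo vs Ember: Ember wins 3–2.
No candidate beats all others: Lumen beats Ember beats Apollo beats Lumen, a majority cycle.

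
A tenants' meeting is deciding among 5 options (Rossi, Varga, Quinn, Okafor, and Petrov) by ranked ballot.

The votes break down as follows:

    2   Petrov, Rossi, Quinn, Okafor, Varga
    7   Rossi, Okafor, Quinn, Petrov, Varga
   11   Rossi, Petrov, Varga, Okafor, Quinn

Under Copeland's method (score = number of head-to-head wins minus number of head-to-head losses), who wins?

Rossi

Pairwise results:
  Rossi vs Varga: Rossi wins 20–0.
  Rossi vs Quinn: Rossi wins 20–0.
  Rossi vs Okafor: Rossi wins 20–0.
  Rossi vs Petrov: Rossi wins 18–2.
  Varga vs Quinn: Varga wins 11–9.
  Varga vs Okafor: Varga wins 11–9.
  Varga vs Petrov: Petrov wins 20–0.
  Quinn vs Okafor: Okafor wins 18–2.
  Quinn vs Petrov: Petrov wins 13–7.
  Okafor vs Petrov: Petrov wins 13–7.
Copeland scores (wins − losses):
  Rossi: 4 − 0 = 4
  Varga: 2 − 2 = 0
  Quinn: 0 − 4 = -4
  Okafor: 1 − 3 = -2
  Petrov: 3 − 1 = 2
Rossi has the best Copeland score.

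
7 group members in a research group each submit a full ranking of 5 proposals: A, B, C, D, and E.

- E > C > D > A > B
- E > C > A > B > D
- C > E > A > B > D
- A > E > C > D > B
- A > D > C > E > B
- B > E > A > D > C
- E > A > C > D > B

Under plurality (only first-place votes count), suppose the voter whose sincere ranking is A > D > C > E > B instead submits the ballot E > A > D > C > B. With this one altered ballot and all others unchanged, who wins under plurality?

First-place totals with the altered ballot: A 1, B 1, C 1, D 0, E 4.
The winner is unchanged: still E.

E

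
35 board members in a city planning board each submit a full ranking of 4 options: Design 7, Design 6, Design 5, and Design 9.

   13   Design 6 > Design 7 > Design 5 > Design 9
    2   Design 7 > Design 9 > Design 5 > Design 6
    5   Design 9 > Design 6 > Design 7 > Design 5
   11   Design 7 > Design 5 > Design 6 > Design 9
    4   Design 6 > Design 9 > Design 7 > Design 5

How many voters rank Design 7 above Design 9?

Ballots ranking Design 7 above Design 9: 13+2+11 = 26.
Ballots ranking Design 9 above Design 7: 5+4 = 9.
So 26 of 35 voters prefer Design 7 to Design 9.

26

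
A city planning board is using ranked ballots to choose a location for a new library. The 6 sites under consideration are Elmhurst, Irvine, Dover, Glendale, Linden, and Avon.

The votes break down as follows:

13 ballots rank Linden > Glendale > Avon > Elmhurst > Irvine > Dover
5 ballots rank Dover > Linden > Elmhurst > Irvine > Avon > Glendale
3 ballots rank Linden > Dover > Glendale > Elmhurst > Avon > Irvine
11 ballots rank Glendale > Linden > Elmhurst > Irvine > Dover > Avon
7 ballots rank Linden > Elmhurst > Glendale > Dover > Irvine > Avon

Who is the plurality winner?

First-place vote totals:
  Elmhurst: 0
  Irvine: 0
  Dover: 5
  Glendale: 11
  Linden: 23
  Avon: 0
Linden has the most first-place votes.

Linden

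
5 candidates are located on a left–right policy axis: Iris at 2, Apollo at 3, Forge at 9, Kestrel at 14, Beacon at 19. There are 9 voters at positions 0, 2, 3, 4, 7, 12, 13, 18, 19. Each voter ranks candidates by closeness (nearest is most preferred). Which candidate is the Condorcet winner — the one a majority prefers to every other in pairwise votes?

Forge

With single-peaked preferences on a line, the Condorcet winner is the candidate closest to the median voter.
The median voter (position 7) is closest to Forge at 9.
Check: Forge vs Kestrel — voters closer to Forge: 5 of 9.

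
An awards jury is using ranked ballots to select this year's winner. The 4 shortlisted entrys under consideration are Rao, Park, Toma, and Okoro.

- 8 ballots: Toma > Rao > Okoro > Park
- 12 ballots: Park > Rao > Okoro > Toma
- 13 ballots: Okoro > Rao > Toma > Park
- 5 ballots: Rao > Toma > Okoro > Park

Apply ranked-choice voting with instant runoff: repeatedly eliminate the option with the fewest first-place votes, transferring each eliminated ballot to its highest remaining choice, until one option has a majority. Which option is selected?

Round 1: Okoro 13, Park 12, Toma 8, Rao 5. Rao has the fewest and is eliminated.
Round 2: Toma 13, Okoro 13, Park 12. Park has the fewest and is eliminated.
Round 3: Okoro 25, Toma 13. Okoro has a majority.

Okoro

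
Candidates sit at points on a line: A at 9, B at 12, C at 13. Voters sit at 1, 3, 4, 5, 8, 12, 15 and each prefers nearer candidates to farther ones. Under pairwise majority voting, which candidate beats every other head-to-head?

With single-peaked preferences on a line, the Condorcet winner is the candidate closest to the median voter.
The median voter (position 5) is closest to A at 9.
Check: A vs C — voters closer to A: 5 of 7.

A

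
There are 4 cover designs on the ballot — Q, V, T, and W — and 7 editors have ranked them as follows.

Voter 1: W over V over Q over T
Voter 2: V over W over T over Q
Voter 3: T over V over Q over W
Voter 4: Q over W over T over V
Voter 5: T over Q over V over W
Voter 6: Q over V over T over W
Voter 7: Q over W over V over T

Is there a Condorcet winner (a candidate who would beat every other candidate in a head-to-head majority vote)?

Yes

Head-to-head results (7 voters total):
Q vs V: Q wins 4–3.
Q vs T: Q wins 4–3.
Q vs W: Q wins 5–2.
V vs T: V wins 4–3.
V vs W: V wins 4–3.
T vs W: W wins 4–3.
Q beats each rival — V (4–3), T (4–3), W (5–2) — so Q is the Condorcet winner.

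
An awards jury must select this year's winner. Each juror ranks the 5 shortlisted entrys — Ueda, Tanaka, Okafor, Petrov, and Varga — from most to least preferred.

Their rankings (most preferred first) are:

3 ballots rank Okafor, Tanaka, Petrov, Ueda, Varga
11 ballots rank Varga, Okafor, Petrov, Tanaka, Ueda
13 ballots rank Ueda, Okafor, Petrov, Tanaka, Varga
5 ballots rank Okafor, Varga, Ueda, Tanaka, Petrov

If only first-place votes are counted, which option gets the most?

First-place vote totals:
  Ueda: 13
  Tanaka: 0
  Okafor: 8
  Petrov: 0
  Varga: 11
Ueda has the most first-place votes.

Ueda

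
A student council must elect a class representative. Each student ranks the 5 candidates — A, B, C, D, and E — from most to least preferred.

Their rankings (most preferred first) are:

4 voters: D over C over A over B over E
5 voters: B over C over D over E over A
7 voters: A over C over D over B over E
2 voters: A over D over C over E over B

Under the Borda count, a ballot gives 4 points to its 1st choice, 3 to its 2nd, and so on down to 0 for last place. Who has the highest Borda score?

C

Borda scores:
  A: 4·2 + 5·0 + 7·4 + 2·4 = 44
  B: 4·1 + 5·4 + 7·1 + 2·0 = 31
  C: 4·3 + 5·3 + 7·3 + 2·2 = 52
  D: 4·4 + 5·2 + 7·2 + 2·3 = 46
  E: 4·0 + 5·1 + 7·0 + 2·1 = 7
C has the highest total.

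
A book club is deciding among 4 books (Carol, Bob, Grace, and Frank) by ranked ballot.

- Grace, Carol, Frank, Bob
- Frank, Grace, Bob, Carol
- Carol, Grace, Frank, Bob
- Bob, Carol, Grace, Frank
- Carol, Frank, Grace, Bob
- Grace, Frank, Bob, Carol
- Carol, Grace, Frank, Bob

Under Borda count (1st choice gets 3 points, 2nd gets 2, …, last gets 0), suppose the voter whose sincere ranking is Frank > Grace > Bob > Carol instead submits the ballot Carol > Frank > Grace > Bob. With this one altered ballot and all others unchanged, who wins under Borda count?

Carol

Borda totals with the altered ballot: Carol 16, Bob 4, Grace 13, Frank 9.
The switch changes the winner from Grace to Carol.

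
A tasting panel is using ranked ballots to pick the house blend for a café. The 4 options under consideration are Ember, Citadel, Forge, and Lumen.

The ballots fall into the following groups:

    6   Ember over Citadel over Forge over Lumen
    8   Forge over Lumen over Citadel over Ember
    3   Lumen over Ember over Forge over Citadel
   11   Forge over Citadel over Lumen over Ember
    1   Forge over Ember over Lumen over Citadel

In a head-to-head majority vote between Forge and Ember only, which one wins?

Ballots ranking Forge above Ember: 8+11+1 = 20.
Ballots ranking Ember above Forge: 6+3 = 9.
Forge wins the head-to-head, 20–9.

Forge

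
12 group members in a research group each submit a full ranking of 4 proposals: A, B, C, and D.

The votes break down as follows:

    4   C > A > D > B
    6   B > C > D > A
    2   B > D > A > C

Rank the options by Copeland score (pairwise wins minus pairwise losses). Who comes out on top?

Pairwise results:
  A vs B: B wins 8–4.
  A vs C: C wins 10–2.
  A vs D: D wins 8–4.
  B vs C: B wins 8–4.
  B vs D: B wins 8–4.
  C vs D: C wins 10–2.
Copeland scores (wins − losses):
  A: 0 − 3 = -3
  B: 3 − 0 = 3
  C: 2 − 1 = 1
  D: 1 − 2 = -1
B has the best Copeland score.

B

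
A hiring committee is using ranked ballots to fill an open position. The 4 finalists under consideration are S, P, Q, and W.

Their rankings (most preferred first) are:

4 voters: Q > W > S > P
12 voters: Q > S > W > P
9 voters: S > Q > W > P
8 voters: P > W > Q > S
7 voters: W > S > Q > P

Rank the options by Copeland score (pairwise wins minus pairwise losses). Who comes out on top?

Pairwise results:
  S vs P: S wins 32–8.
  S vs Q: Q wins 24–16.
  S vs W: S wins 21–19.
  P vs Q: Q wins 32–8.
  P vs W: W wins 32–8.
  Q vs W: Q wins 25–15.
Copeland scores (wins − losses):
  S: 2 − 1 = 1
  P: 0 − 3 = -3
  Q: 3 − 0 = 3
  W: 1 − 2 = -1
Q has the best Copeland score.

Q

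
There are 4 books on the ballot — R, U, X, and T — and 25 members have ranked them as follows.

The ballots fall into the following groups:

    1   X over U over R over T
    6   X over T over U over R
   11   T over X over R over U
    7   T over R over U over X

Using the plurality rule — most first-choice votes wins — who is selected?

First-place vote totals:
  R: 0
  U: 0
  X: 7
  T: 18
T has the most first-place votes.

T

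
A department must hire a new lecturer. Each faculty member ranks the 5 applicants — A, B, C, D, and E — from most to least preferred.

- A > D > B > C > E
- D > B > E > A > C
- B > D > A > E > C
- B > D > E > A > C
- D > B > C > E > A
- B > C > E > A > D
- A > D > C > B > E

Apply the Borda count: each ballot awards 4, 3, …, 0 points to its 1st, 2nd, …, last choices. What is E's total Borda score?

Borda scores:
  A: 4 + 1 + 2 + 1 + 0 + 1 + 4 = 13
  B: 2 + 3 + 4 + 4 + 3 + 4 + 1 = 21
  C: 1 + 0 + 0 + 0 + 2 + 3 + 2 = 8
  D: 3 + 4 + 3 + 3 + 4 + 0 + 3 = 20
  E: 0 + 2 + 1 + 2 + 1 + 2 + 0 = 8

8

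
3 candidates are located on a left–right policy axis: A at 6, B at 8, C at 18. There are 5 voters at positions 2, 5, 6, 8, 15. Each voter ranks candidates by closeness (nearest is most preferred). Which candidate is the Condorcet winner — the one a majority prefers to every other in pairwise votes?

A

With single-peaked preferences on a line, the Condorcet winner is the candidate closest to the median voter.
The median voter (position 6) is closest to A at 6.
Check: A vs C — voters closer to A: 4 of 5.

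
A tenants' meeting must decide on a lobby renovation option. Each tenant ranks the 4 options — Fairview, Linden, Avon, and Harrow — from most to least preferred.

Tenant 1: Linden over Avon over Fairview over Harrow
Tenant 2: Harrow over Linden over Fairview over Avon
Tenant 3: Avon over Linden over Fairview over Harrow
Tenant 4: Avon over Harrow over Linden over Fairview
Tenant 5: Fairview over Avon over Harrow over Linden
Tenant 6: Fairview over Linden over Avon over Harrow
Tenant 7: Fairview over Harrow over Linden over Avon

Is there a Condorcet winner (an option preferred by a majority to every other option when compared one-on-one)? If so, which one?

Head-to-head results (7 voters total):
Fairview vs Linden: Linden wins 4–3.
Fairview vs Avon: Fairview wins 4–3.
Fairview vs Harrow: Fairview wins 5–2.
Linden vs Avon: Linden wins 4–3.
Linden vs Harrow: Harrow wins 4–3.
Avon vs Harrow: Avon wins 5–2.
No candidate beats all others: Fairview beats Harrow beats Linden beats Fairview, a majority cycle.

None — there is no Condorcet winner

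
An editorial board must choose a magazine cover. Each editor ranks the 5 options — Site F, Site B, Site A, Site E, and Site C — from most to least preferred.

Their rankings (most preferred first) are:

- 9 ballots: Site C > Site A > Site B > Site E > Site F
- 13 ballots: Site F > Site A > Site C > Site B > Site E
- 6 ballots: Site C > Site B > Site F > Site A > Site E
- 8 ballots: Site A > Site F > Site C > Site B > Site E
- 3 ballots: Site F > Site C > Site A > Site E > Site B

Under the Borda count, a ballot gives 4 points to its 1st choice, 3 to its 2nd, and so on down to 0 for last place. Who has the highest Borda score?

Site C

Borda scores:
  Site F: 9·0 + 13·4 + 6·2 + 8·3 + 3·4 = 100
  Site B: 9·2 + 13·1 + 6·3 + 8·1 + 3·0 = 57
  Site A: 9·3 + 13·3 + 6·1 + 8·4 + 3·2 = 110
  Site E: 9·1 + 13·0 + 6·0 + 8·0 + 3·1 = 12
  Site C: 9·4 + 13·2 + 6·4 + 8·2 + 3·3 = 111
Site C has the highest total.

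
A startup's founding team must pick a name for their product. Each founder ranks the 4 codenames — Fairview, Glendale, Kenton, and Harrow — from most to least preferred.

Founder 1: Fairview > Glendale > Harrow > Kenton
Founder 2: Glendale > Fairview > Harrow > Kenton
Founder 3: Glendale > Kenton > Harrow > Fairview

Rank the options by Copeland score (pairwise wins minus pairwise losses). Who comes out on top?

Pairwise results:
  Fairview vs Glendale: Glendale wins 2–1.
  Fairview vs Kenton: Fairview wins 2–1.
  Fairview vs Harrow: Fairview wins 2–1.
  Glendale vs Kenton: Glendale wins 3–0.
  Glendale vs Harrow: Glendale wins 3–0.
  Kenton vs Harrow: Harrow wins 2–1.
Copeland scores (wins − losses):
  Fairview: 2 − 1 = 1
  Glendale: 3 − 0 = 3
  Kenton: 0 − 3 = -3
  Harrow: 1 − 2 = -1
Glendale has the best Copeland score.

Glendale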